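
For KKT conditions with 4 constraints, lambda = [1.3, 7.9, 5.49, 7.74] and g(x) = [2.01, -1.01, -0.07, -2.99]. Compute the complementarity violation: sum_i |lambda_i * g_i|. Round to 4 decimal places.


KKT complementary slackness check:
lambda_1 * g_1 = 1.3 * 2.01 = 2.613
lambda_2 * g_2 = 7.9 * -1.01 = -7.979
lambda_3 * g_3 = 5.49 * -0.07 = -0.3843
lambda_4 * g_4 = 7.74 * -2.99 = -23.1426
Total violation = 2.613 + 7.979 + 0.3843 + 23.1426 = 34.1189


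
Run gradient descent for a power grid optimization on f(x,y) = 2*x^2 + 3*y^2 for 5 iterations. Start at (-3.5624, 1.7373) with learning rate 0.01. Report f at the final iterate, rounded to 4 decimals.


Gradient descent on f(x,y) = 2*x^2 + 3*y^2.
Starting point: (-3.5624, 1.7373), alpha = 0.01
Step 1: grad_x = 2*2*-3.5624 = -14.2496, grad_y = 2*3*1.7373 = 10.4238
  x_1 = -3.5624 - 0.01*-14.2496 = -3.4199
  y_1 = 1.7373 - 0.01*10.4238 = 1.6331
Step 2: grad_x = 2*2*-3.4199 = -13.6796, grad_y = 2*3*1.6331 = 9.7984
  x_2 = -3.4199 - 0.01*-13.6796 = -3.2831
  y_2 = 1.6331 - 0.01*9.7984 = 1.5351
Step 3: grad_x = 2*2*-3.2831 = -13.1324, grad_y = 2*3*1.5351 = 9.2105
  x_3 = -3.2831 - 0.01*-13.1324 = -3.1518
  y_3 = 1.5351 - 0.01*9.2105 = 1.443
Step 4: grad_x = 2*2*-3.1518 = -12.6071, grad_y = 2*3*1.443 = 8.6578
  x_4 = -3.1518 - 0.01*-12.6071 = -3.0257
  y_4 = 1.443 - 0.01*8.6578 = 1.3564
Step 5: grad_x = 2*2*-3.0257 = -12.1028, grad_y = 2*3*1.3564 = 8.1384
  x_5 = -3.0257 - 0.01*-12.1028 = -2.9047
  y_5 = 1.3564 - 0.01*8.1384 = 1.275
f(-2.9047, 1.275) = 2*(-2.9047)^2 + 3*1.275^2 = 21.7513


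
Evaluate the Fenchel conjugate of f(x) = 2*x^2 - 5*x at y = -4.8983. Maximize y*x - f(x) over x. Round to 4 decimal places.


f*(y) = sup_x {y*x - a*x^2 - b*x} = sup_x {(y-b)*x - a*x^2}
FOC: (y - b) - 2a*x = 0 => x* = (y - b)/(2a)
x* = (-4.8983 + 5)/(2*2) = 0.0254
f*(-4.8983) = (y-b)^2/(4a) = (-4.8983 + 5)^2/(4*2)
= 0.0103/8 = 0.0013


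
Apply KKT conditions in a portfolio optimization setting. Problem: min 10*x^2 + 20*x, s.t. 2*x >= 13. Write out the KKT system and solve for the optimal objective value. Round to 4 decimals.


Step 1: Try lambda = 0 (constraint inactive).
x_unc = -20/(2*10) = -1.0
Check: 2*-1.0 = -2.0 < 13 -- violated!
Step 2: Constraint must be active: 2*x = 13
x* = 13/2 = 6.5
lambda = (2*10*6.5 + 20)/2 = 75.0
Step 3: Compute optimal value.
f(x*) = 10*6.5^2 + 20*6.5 = 552.5


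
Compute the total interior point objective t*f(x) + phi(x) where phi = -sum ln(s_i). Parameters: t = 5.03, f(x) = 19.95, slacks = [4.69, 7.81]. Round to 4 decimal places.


Step 1: Compute log-barrier.
ln values: [1.5454, 2.0554]
phi = -(1.5454 + 2.0554) = -3.6008
Step 2: Compute augmented objective.
t*f(x) = 5.03*19.95 = 100.3485
Total = 100.3485 - 3.6008 = 96.7477


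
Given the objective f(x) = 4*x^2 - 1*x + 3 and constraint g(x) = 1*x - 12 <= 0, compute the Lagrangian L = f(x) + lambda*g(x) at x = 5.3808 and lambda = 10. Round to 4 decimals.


Step 1: Evaluate f(x).
f(5.3808) = 4*5.3808^2 - 1*5.3808 + 3 = 113.4312
Step 2: Evaluate g(x).
g(5.3808) = 1*5.3808 - 12 = -6.6192
Step 3: Compute Lagrangian.
L = 113.4312 + 10*-6.6192 = 47.2392


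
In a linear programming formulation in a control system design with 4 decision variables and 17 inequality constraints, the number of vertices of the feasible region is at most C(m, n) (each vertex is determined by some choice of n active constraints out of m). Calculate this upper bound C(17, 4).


Each vertex corresponds to some choice of n active constraints out of m, so the number of vertices is at most C(m, n) = m! / (n!(m-n)!).
m = 17, n = 4
Numerator: 17 * 16 * 15 * 14
Denominator: 4! = 24
C(17, 4) = 2380


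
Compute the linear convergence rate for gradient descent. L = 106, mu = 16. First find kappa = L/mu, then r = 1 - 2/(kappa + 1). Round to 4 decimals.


Step 1: Compute the condition number.
kappa = L/mu = 106/16 = 6.625
Step 2: Compute the convergence rate.
r = 1 - 2/(kappa + 1) = 1 - 2*mu/(L + mu) = (L - mu)/(L + mu) = 90/122 = 0.7377


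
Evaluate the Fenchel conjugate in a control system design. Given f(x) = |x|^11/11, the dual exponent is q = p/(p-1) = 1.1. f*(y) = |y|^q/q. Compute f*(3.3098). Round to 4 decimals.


The conjugate exponent q satisfies 1/p + 1/q = 1.
p = 11, so q = 11/(11 - 1) = 1.1
|y|^q = 3.3098^1.1 = 3.7306
f*(3.3098) = 3.7306 / 1.1 = 3.3915


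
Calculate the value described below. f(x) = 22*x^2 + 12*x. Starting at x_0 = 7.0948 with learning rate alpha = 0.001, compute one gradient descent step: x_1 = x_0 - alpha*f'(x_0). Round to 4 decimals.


We compute the gradient at x_0 and apply the update.
f'(x) = 44*x + 12
f'(7.0948) = 44*7.0948 + 12 = 324.1712
x_1 = 7.0948 - 0.001*324.1712 = 6.7706


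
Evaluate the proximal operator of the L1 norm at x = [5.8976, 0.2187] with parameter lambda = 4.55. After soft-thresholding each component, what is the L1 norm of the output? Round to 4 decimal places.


Soft-thresholding with lambda = 4.55:
prox(5.8976) = sign(5.8976)*max(|5.8976| - 4.55, 0) = 1.3476
prox(0.2187) = sign(0.2187)*max(|0.2187| - 4.55, 0) = 0.0
prox(x) = [1.3476, 0.0]
||prox(x)||_1 = 1.3476 + 0.0 = 1.3476


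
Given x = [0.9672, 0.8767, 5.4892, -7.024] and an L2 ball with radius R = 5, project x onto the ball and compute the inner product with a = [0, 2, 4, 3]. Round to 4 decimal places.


Step 1: Compute ||x|| (intermediates to 6 decimals).
||x|| = sqrt(0.9672^2 + 0.8767^2 + 5.4892^2 + (-7.024)^2) = 9.009549
Step 2: Project.
Since ||x|| > R, scale = R/||x|| = 5/9.009549 = 0.554967, proj(x) = scale * x
proj(x) = [0.536764, 0.48654, 3.046325, -3.898088]
Step 3: Dot product.
a^T * proj(x) = 0*0.536764 + 2*0.48654 + 4*3.046325 + 3*(-3.898088) = 1.4641


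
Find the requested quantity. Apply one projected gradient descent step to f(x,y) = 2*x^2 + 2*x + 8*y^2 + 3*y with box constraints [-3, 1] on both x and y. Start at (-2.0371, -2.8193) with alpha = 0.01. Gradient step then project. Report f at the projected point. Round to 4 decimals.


Step 1: Compute gradient at (-2.0371, -2.8193).
grad_x = 2*2*-2.0371 + 2 = -6.1484
grad_y = 2*8*-2.8193 + 3 = -42.1088
Step 2: Gradient step.
x_raw = -2.0371 - 0.01*-6.1484 = -1.9756
y_raw = -2.8193 - 0.01*-42.1088 = -2.3982
Step 3: Project onto [-3, 1].
x_proj = clip(-1.9756) = -1.9756
y_proj = clip(-2.3982) = -2.3982
Step 4: Evaluate f.
f(-1.9756, -2.3982) = 42.6716


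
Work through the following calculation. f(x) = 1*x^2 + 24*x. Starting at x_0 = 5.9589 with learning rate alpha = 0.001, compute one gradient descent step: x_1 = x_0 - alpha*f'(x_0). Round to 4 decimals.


We compute the gradient at x_0 and apply the update.
f'(x) = 2*x + 24
f'(5.9589) = 2*5.9589 + 24 = 35.9178
x_1 = 5.9589 - 0.001*35.9178 = 5.923


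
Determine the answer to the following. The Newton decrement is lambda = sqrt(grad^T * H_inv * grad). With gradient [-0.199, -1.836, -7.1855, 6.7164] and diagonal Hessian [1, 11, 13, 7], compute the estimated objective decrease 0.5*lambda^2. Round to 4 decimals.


Step 1: H is diagonal, so H^(-1) * g = [-0.199, -0.1669, -0.5527, 0.9595].
Step 2: g^T H^(-1) g = sum_i g_i^2 / H_ii
  = (-0.199)^2/1 + (-1.836)^2/11 + (-7.1855)^2/13 + (6.7164)^2/7
  = 0.0396 + 0.3064 + 3.9716 + 6.4443 = 10.762
Step 3: Objective decrease = 0.5 * g^T H^(-1) g = 5.381


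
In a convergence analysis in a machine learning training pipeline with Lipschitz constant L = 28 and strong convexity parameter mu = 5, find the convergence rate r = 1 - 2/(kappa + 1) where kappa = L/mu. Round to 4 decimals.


Step 1: Compute the condition number.
kappa = L/mu = 28/5 = 5.6
Step 2: Compute the convergence rate.
r = 1 - 2/(kappa + 1) = 1 - 2*mu/(L + mu) = (L - mu)/(L + mu) = 23/33 = 0.697


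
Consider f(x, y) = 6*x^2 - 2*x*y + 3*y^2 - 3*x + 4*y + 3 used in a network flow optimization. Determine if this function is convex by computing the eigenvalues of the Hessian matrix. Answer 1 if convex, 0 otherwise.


The Hessian of f(x,y) = 6*x^2 - 2*x*y + 3*y^2 - 3*x + 4*y + 3 is:
H = [[12, -2], [-2, 6]]
Trace = 12 + 6 = 18
Determinant = 12*6 - (-2)^2 = 68
Discriminant = (18)^2 - 4*68 = 52.0
Eigenvalues: lambda_1 = 5.3944, lambda_2 = 12.6056
The function is convex.

1


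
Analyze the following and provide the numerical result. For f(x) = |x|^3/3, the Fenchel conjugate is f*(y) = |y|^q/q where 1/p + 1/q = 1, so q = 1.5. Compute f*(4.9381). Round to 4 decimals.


The conjugate exponent q satisfies 1/p + 1/q = 1.
p = 3, so q = 3/(3 - 1) = 1.5
|y|^q = 4.9381^1.5 = 10.9734
f*(4.9381) = 10.9734 / 1.5 = 7.3156


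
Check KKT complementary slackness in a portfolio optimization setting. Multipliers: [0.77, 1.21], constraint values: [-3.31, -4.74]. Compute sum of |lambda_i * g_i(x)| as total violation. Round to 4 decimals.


KKT complementary slackness check:
lambda_1 * g_1 = 0.77 * -3.31 = -2.5487
lambda_2 * g_2 = 1.21 * -4.74 = -5.7354
Total violation = 2.5487 + 5.7354 = 8.2841


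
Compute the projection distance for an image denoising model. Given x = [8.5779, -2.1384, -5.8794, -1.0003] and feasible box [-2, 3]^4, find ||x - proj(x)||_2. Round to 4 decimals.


Project each component onto [-2, 3].
clip(8.5779) = 3.0, clip(-2.1384) = -2.0, clip(-5.8794) = -2.0, clip(-1.0003) = -1.0003
Projection = [3.0, -2.0, -2.0, -1.0003]
Squared diffs: [31.113, 0.0192, 15.0497, 0.0]
Distance = sqrt(46.1819) = 6.7957


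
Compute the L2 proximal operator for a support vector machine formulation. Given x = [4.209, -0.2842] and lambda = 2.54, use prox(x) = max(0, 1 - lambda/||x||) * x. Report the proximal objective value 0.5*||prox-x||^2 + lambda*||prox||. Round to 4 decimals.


Step 1: Compute ||x||.
||x|| = 4.2186
Step 2: Compute scaling factor.
scale = max(0, 1 - 2.54/4.2186) = 0.3979
Step 3: prox(x) = [1.6748, -0.1131]
||prox(x)|| = 1.6786
Step 4: Proximal objective.
0.5*||prox-x||^2 = 3.2258
lambda*||prox|| = 4.2636
Total = 7.4894


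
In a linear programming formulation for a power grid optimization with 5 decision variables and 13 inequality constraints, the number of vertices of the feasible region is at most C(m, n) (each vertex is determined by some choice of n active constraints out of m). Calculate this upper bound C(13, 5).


Each vertex corresponds to some choice of n active constraints out of m, so the number of vertices is at most C(m, n) = m! / (n!(m-n)!).
m = 13, n = 5
Numerator: 13 * 12 * 11 * 10 * 9
Denominator: 5! = 120
C(13, 5) = 1287


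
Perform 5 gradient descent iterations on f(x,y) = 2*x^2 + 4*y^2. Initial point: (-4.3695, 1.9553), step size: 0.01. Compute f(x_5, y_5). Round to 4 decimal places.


Gradient descent on f(x,y) = 2*x^2 + 4*y^2.
Starting point: (-4.3695, 1.9553), alpha = 0.01
Step 1: grad_x = 2*2*-4.3695 = -17.478, grad_y = 2*4*1.9553 = 15.6424
  x_1 = -4.3695 - 0.01*-17.478 = -4.1947
  y_1 = 1.9553 - 0.01*15.6424 = 1.7989
Step 2: grad_x = 2*2*-4.1947 = -16.7789, grad_y = 2*4*1.7989 = 14.391
  x_2 = -4.1947 - 0.01*-16.7789 = -4.0269
  y_2 = 1.7989 - 0.01*14.391 = 1.655
Step 3: grad_x = 2*2*-4.0269 = -16.1077, grad_y = 2*4*1.655 = 13.2397
  x_3 = -4.0269 - 0.01*-16.1077 = -3.8659
  y_3 = 1.655 - 0.01*13.2397 = 1.5226
Step 4: grad_x = 2*2*-3.8659 = -15.4634, grad_y = 2*4*1.5226 = 12.1805
  x_4 = -3.8659 - 0.01*-15.4634 = -3.7112
  y_4 = 1.5226 - 0.01*12.1805 = 1.4008
Step 5: grad_x = 2*2*-3.7112 = -14.8449, grad_y = 2*4*1.4008 = 11.2061
  x_5 = -3.7112 - 0.01*-14.8449 = -3.5628
  y_5 = 1.4008 - 0.01*11.2061 = 1.2887
f(-3.5628, 1.2887) = 2*(-3.5628)^2 + 4*1.2887^2 = 32.0297


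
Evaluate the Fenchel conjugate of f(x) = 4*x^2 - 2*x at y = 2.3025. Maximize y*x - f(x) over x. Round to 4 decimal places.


f*(y) = sup_x {y*x - a*x^2 - b*x} = sup_x {(y-b)*x - a*x^2}
FOC: (y - b) - 2a*x = 0 => x* = (y - b)/(2a)
x* = (2.3025 + 2)/(2*4) = 0.5378
f*(2.3025) = (y-b)^2/(4a) = (2.3025 + 2)^2/(4*4)
= 18.5115/16 = 1.157


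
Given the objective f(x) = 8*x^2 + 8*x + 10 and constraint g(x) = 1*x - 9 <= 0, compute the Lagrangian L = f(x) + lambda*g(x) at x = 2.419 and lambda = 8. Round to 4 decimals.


Step 1: Evaluate f(x).
f(2.419) = 8*2.419^2 + 8*2.419 + 10 = 76.1645
Step 2: Evaluate g(x).
g(2.419) = 1*2.419 - 9 = -6.581
Step 3: Compute Lagrangian.
L = 76.1645 + 8*-6.581 = 23.5165


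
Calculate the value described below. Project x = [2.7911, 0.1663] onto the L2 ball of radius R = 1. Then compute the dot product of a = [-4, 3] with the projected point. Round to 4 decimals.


Step 1: Compute ||x|| (intermediates to 6 decimals).
||x|| = sqrt(2.7911^2 + 0.1663^2) = 2.79605
Step 2: Project.
Since ||x|| > R, scale = R/||x|| = 1/2.79605 = 0.357647, proj(x) = scale * x
proj(x) = [0.998229, 0.059477]
Step 3: Dot product.
a^T * proj(x) = -4*0.998229 + 3*0.059477 = -3.8145


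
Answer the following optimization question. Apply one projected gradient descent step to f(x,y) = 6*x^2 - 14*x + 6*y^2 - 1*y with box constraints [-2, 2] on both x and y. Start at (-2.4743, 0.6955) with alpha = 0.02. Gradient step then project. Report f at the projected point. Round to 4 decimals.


Step 1: Compute gradient at (-2.4743, 0.6955).
grad_x = 2*6*-2.4743 - 14 = -43.6916
grad_y = 2*6*0.6955 - 1 = 7.346
Step 2: Gradient step.
x_raw = -2.4743 - 0.02*-43.6916 = -1.6005
y_raw = 0.6955 - 0.02*7.346 = 0.5486
Step 3: Project onto [-2, 2].
x_proj = clip(-1.6005) = -1.6005
y_proj = clip(0.5486) = 0.5486
Step 4: Evaluate f.
f(-1.6005, 0.5486) = 39.0326


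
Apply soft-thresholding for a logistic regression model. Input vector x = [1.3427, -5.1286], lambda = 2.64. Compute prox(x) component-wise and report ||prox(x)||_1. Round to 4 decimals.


Soft-thresholding with lambda = 2.64:
prox(1.3427) = sign(1.3427)*max(|1.3427| - 2.64, 0) = 0.0
prox(-5.1286) = sign(-5.1286)*max(|-5.1286| - 2.64, 0) = -2.4886
prox(x) = [0.0, -2.4886]
||prox(x)||_1 = 0.0 + 2.4886 = 2.4886


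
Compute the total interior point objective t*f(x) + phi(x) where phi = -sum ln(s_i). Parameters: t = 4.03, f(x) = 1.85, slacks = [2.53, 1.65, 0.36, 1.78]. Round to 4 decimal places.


Step 1: Compute log-barrier.
ln values: [0.9282, 0.5008, -1.0217, 0.5766]
phi = -(0.9282 + 0.5008 - 1.0217 + 0.5766) = -0.984
Step 2: Compute augmented objective.
t*f(x) = 4.03*1.85 = 7.4555
Total = 7.4555 - 0.984 = 6.4715


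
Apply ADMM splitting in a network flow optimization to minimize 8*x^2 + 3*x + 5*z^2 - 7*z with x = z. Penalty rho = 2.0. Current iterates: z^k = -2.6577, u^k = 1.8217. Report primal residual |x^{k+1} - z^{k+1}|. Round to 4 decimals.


ADMM iteration with rho = 2.0, z^k = -2.6577, u^k = 1.8217
Step 1: x-update.
Minimize 8*x^2 + 3*x + (2.0/2)*(x + 2.6577 + 1.8217)^2
FOC: (2*8 + 2.0)*x = -3 + 2.0*(-2.6577 - 1.8217)
x^{k+1} = -0.6644
Step 2: z-update.
Minimize 5*z^2 - 7*z + (2.0/2)*(-0.6644 - z + 1.8217)^2
FOC: (2*5 + 2.0)*z = 7 + 2.0*(-0.6644 + 1.8217)
z^{k+1} = 0.7762
Step 3: u-update.
u^{k+1} = 1.8217 - 0.6644 - 0.7762 = 0.3811
Step 4: Primal residual = |-0.6644 - 0.7762| = 1.4406


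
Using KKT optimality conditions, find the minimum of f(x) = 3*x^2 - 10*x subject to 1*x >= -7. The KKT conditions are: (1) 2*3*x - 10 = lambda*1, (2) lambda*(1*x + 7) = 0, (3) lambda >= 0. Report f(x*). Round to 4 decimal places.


Step 1: Try lambda = 0 (constraint inactive).
Stationarity: 2*3*x - 10 = 0
x* = 10/(2*3) = 5/3 = 1.6667 (rounded; the exact value 5/3 is used below)
Check constraint: 1*1.6667 = 1.6667 >= -7 -- satisfied.
Step 2: Compute optimal value.
f(x*) = 3*(5/3)^2 - 10*(5/3) = -8.3333


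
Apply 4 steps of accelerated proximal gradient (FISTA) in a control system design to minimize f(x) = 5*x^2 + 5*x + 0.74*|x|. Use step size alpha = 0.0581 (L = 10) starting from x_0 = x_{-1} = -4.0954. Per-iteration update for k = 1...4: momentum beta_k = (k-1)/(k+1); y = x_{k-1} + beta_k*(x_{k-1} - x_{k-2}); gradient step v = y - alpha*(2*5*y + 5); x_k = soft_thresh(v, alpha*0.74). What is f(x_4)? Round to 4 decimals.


FISTA on f(x) = 5*x^2 + 5*x + 0.74*|x|
L = 10, alpha = 0.0581
Iteration 1: beta = 0.0, y = -4.0954 + 0.0*(-4.0954 + 4.0954) = -4.0954
  grad(y) = -35.954, v = y - alpha*grad = -2.0065
  prox(v) = soft_thresh(-2.0065, 0.043) = -1.9635
Iteration 2: beta = 0.3333, y = -1.9635 + 0.3333*(-1.9635 + 4.0954) = -1.2528
  grad(y) = -7.5284, v = y - alpha*grad = -0.8154
  prox(v) = soft_thresh(-0.8154, 0.043) = -0.7724
Iteration 3: beta = 0.5, y = -0.7724 + 0.5*(-0.7724 + 1.9635) = -0.1769
  grad(y) = 3.2307, v = y - alpha*grad = -0.3646
  prox(v) = soft_thresh(-0.3646, 0.043) = -0.3216
Iteration 4: beta = 0.6, y = -0.3216 + 0.6*(-0.3216 + 0.7724) = -0.0512
  grad(y) = 4.4884, v = y - alpha*grad = -0.3119
  prox(v) = soft_thresh(-0.3119, 0.043) = -0.2689
f(x_4) = 5*(-0.2689)^2 + 5*(-0.2689) + 0.74*|-0.2689| = -0.784


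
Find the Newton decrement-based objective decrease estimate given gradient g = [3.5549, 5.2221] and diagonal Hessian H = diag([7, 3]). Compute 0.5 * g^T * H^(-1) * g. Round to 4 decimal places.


Step 1: H is diagonal, so H^(-1) * g = [0.5078, 1.7407].
Step 2: g^T H^(-1) g = sum_i g_i^2 / H_ii
  = (3.5549)^2/7 + (5.2221)^2/3
  = 1.8053 + 9.0901 = 10.8954
Step 3: Objective decrease = 0.5 * g^T H^(-1) g = 5.4477


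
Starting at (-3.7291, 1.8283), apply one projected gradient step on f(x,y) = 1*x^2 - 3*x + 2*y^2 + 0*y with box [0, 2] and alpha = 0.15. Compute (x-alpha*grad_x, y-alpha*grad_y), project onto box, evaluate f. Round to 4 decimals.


Step 1: Compute gradient at (-3.7291, 1.8283).
grad_x = 2*1*-3.7291 - 3 = -10.4582
grad_y = 2*2*1.8283 + 0 = 7.3132
Step 2: Gradient step.
x_raw = -3.7291 - 0.15*-10.4582 = -2.1604
y_raw = 1.8283 - 0.15*7.3132 = 0.7313
Step 3: Project onto [0, 2].
x_proj = clip(-2.1604) = 0.0
y_proj = clip(0.7313) = 0.7313
Step 4: Evaluate f.
f(0.0, 0.7313) = 1.0697


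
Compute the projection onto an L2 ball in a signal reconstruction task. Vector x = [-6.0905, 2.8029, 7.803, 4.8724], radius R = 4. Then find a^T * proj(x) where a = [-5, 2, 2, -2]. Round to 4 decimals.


Step 1: Compute ||x|| (intermediates to 6 decimals).
||x|| = sqrt((-6.0905)^2 + 2.8029^2 + 7.803^2 + 4.8724^2) = 11.383213
Step 2: Project.
Since ||x|| > R, scale = R/||x|| = 4/11.383213 = 0.351395, proj(x) = scale * x
proj(x) = [-2.140171, 0.984925, 2.741935, 1.712137]
Step 3: Dot product.
a^T * proj(x) = -5*(-2.140171) + 2*0.984925 + 2*2.741935 - 2*1.712137 = 14.7303


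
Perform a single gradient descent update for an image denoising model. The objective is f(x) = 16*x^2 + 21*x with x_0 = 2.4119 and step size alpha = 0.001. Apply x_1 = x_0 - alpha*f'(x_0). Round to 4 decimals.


We compute the gradient at x_0 and apply the update.
f'(x) = 32*x + 21
f'(2.4119) = 32*2.4119 + 21 = 98.1808
x_1 = 2.4119 - 0.001*98.1808 = 2.3137


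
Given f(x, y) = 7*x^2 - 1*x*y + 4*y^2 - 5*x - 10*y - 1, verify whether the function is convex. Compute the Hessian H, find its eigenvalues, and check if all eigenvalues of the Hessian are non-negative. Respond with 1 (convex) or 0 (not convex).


The Hessian of f(x,y) = 7*x^2 - 1*x*y + 4*y^2 - 5*x - 10*y - 1 is:
H = [[14, -1], [-1, 8]]
Trace = 14 + 8 = 22
Determinant = 14*8 - (-1)^2 = 111
Discriminant = (22)^2 - 4*111 = 40.0
Eigenvalues: lambda_1 = 7.8377, lambda_2 = 14.1623
The function is convex.

1


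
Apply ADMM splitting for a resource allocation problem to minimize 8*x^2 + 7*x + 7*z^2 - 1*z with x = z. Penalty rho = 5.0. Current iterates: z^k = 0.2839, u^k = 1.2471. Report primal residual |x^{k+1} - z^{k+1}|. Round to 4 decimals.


ADMM iteration with rho = 5.0, z^k = 0.2839, u^k = 1.2471
Step 1: x-update.
Minimize 8*x^2 + 7*x + (5.0/2)*(x - 0.2839 + 1.2471)^2
FOC: (2*8 + 5.0)*x = -7 + 5.0*(0.2839 - 1.2471)
x^{k+1} = -0.5627
Step 2: z-update.
Minimize 7*z^2 - 1*z + (5.0/2)*(-0.5627 - z + 1.2471)^2
FOC: (2*7 + 5.0)*z = 1 + 5.0*(-0.5627 + 1.2471)
z^{k+1} = 0.2327
Step 3: u-update.
u^{k+1} = 1.2471 - 0.5627 - 0.2327 = 0.4517
Step 4: Primal residual = |-0.5627 - 0.2327| = 0.7954


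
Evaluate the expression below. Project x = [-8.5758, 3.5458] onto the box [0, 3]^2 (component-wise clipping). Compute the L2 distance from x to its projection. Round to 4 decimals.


Project each component onto [0, 3].
clip(-8.5758) = 0.0, clip(3.5458) = 3.0
Projection = [0.0, 3.0]
Squared diffs: [73.5443, 0.2979]
Distance = sqrt(73.8422) = 8.5932


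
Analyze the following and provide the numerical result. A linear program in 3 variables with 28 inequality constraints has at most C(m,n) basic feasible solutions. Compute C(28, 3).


Each vertex corresponds to some choice of n active constraints out of m, so the number of vertices is at most C(m, n) = m! / (n!(m-n)!).
m = 28, n = 3
Numerator: 28 * 27 * 26
Denominator: 3! = 6
C(28, 3) = 3276


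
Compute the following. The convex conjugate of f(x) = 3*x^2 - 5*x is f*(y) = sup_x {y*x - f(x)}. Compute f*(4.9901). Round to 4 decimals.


f*(y) = sup_x {y*x - a*x^2 - b*x} = sup_x {(y-b)*x - a*x^2}
FOC: (y - b) - 2a*x = 0 => x* = (y - b)/(2a)
x* = (4.9901 + 5)/(2*3) = 1.665
f*(4.9901) = (y-b)^2/(4a) = (4.9901 + 5)^2/(4*3)
= 99.8021/12 = 8.3168


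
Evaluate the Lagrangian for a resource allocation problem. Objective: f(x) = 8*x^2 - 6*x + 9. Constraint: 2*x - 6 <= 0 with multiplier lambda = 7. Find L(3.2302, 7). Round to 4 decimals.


Step 1: Evaluate f(x).
f(3.2302) = 8*3.2302^2 - 6*3.2302 + 9 = 73.0923
Step 2: Evaluate g(x).
g(3.2302) = 2*3.2302 - 6 = 0.4604
Step 3: Compute Lagrangian.
L = 73.0923 + 7*0.4604 = 76.3151


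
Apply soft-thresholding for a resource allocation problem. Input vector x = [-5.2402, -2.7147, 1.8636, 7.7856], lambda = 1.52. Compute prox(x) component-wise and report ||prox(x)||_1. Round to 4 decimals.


Soft-thresholding with lambda = 1.52:
prox(-5.2402) = sign(-5.2402)*max(|-5.2402| - 1.52, 0) = -3.7202
prox(-2.7147) = sign(-2.7147)*max(|-2.7147| - 1.52, 0) = -1.1947
prox(1.8636) = sign(1.8636)*max(|1.8636| - 1.52, 0) = 0.3436
prox(7.7856) = sign(7.7856)*max(|7.7856| - 1.52, 0) = 6.2656
prox(x) = [-3.7202, -1.1947, 0.3436, 6.2656]
||prox(x)||_1 = 3.7202 + 1.1947 + 0.3436 + 6.2656 = 11.5241


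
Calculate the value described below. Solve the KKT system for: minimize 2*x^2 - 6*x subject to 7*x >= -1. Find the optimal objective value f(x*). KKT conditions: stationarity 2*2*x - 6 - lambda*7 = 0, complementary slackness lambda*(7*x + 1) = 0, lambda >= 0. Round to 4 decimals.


Step 1: Try lambda = 0 (constraint inactive).
Stationarity: 2*2*x - 6 = 0
x* = 6/(2*2) = 1.5
Check constraint: 7*1.5 = 10.5 >= -1 -- satisfied.
Step 2: Compute optimal value.
f(x*) = 2*1.5^2 - 6*1.5 = -4.5


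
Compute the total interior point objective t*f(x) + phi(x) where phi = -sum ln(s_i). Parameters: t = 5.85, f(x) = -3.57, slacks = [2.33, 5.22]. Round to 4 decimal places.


Step 1: Compute log-barrier.
ln values: [0.8459, 1.6525]
phi = -(0.8459 + 1.6525) = -2.4984
Step 2: Compute augmented objective.
t*f(x) = 5.85*-3.57 = -20.8845
Total = -20.8845 - 2.4984 = -23.3829


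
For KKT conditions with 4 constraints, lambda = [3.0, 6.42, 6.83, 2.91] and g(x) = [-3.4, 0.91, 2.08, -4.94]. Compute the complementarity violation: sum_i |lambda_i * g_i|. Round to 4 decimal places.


KKT complementary slackness check:
lambda_1 * g_1 = 3.0 * -3.4 = -10.2
lambda_2 * g_2 = 6.42 * 0.91 = 5.8422
lambda_3 * g_3 = 6.83 * 2.08 = 14.2064
lambda_4 * g_4 = 2.91 * -4.94 = -14.3754
Total violation = 10.2 + 5.8422 + 14.2064 + 14.3754 = 44.624


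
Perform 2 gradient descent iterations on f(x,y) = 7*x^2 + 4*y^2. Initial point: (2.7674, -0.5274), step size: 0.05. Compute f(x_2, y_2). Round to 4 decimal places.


Gradient descent on f(x,y) = 7*x^2 + 4*y^2.
Starting point: (2.7674, -0.5274), alpha = 0.05
Step 1: grad_x = 2*7*2.7674 = 38.7436, grad_y = 2*4*-0.5274 = -4.2192
  x_1 = 2.7674 - 0.05*38.7436 = 0.8302
  y_1 = -0.5274 - 0.05*-4.2192 = -0.3164
Step 2: grad_x = 2*7*0.8302 = 11.6231, grad_y = 2*4*-0.3164 = -2.5315
  x_2 = 0.8302 - 0.05*11.6231 = 0.2491
  y_2 = -0.3164 - 0.05*-2.5315 = -0.1899
f(0.2491, -0.1899) = 7*0.2491^2 + 4*(-0.1899)^2 = 0.5784


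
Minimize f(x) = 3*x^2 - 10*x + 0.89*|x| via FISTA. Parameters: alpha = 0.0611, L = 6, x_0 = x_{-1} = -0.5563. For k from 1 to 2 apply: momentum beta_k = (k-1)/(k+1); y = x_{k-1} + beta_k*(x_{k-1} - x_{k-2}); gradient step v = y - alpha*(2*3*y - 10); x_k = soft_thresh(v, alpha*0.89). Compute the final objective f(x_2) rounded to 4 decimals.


FISTA on f(x) = 3*x^2 - 10*x + 0.89*|x|
L = 6, alpha = 0.0611
Iteration 1: beta = 0.0, y = -0.5563 + 0.0*(-0.5563 + 0.5563) = -0.5563
  grad(y) = -13.3378, v = y - alpha*grad = 0.2586
  prox(v) = soft_thresh(0.2586, 0.0544) = 0.2043
Iteration 2: beta = 0.3333, y = 0.2043 + 0.3333*(0.2043 + 0.5563) = 0.4578
  grad(y) = -7.2533, v = y - alpha*grad = 0.901
  prox(v) = soft_thresh(0.901, 0.0544) = 0.8466
f(x_2) = 3*0.8466^2 - 10*0.8466 + 0.89*|0.8466| = -5.5622


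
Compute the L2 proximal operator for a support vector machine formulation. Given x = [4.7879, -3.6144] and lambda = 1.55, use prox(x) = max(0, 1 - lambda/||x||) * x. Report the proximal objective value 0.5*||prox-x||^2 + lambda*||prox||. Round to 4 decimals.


Step 1: Compute ||x||.
||x|| = 5.999
Step 2: Compute scaling factor.
scale = max(0, 1 - 1.55/5.999) = 0.7416
Step 3: prox(x) = [3.5508, -2.6805]
||prox(x)|| = 4.449
Step 4: Proximal objective.
0.5*||prox-x||^2 = 1.2013
lambda*||prox|| = 6.896
Total = 8.0972


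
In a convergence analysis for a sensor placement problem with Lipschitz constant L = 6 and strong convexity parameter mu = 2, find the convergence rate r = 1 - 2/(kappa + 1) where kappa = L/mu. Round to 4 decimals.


Step 1: Compute the condition number.
kappa = L/mu = 6/2 = 3.0
Step 2: Compute the convergence rate.
r = 1 - 2/(kappa + 1) = 1 - 2*mu/(L + mu) = (L - mu)/(L + mu) = 4/8 = 0.5


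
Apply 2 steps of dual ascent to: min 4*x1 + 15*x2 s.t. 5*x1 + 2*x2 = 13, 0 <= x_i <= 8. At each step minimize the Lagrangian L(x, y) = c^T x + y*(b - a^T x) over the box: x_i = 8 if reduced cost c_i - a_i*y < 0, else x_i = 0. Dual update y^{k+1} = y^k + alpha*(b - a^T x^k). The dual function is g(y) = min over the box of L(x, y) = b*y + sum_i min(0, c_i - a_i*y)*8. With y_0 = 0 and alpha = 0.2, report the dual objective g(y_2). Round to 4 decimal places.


Dual ascent for LP: min 4*x1 + 15*x2, 5*x1 + 2*x2 = 13, 0 <= x_i <= 8
Step 1: y^k = 0.0, reduced costs: (4.0, 15.0)
  x^k = (0.0, 0.0), subgradient = b - a^T x = 13.0
  y^{k+1} = 0.0 + 0.2*13.0 = 2.6
Step 2: y^k = 2.6, reduced costs: (-9.0, 9.8)
  x^k = (8.0, 0.0), subgradient = b - a^T x = -27.0
  y^{k+1} = 2.6 + 0.2*-27.0 = -2.8
Dual objective at y_2 = -2.8: reduced costs (18.0, 20.6), box minimizer x = (0.0, 0.0)
g(y_2) = b*y + (c1 - a1*y)*x1 + (c2 - a2*y)*x2 = 13*(-2.8) + 18.0*0.0 + 20.6*0.0 = -36.4 + 0.0 + 0.0 = -36.4


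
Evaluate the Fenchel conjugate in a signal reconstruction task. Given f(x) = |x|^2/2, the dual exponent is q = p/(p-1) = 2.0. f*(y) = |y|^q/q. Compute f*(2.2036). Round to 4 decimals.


The conjugate exponent q satisfies 1/p + 1/q = 1.
p = 2, so q = 2/(2 - 1) = 2.0
|y|^q = 2.2036^2.0 = 4.8559
f*(2.2036) = 4.8559 / 2.0 = 2.4279


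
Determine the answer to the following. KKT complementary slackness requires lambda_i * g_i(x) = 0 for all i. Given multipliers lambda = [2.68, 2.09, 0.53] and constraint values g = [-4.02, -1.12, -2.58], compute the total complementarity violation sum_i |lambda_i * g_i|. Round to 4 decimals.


KKT complementary slackness check:
lambda_1 * g_1 = 2.68 * -4.02 = -10.7736
lambda_2 * g_2 = 2.09 * -1.12 = -2.3408
lambda_3 * g_3 = 0.53 * -2.58 = -1.3674
Total violation = 10.7736 + 2.3408 + 1.3674 = 14.4818


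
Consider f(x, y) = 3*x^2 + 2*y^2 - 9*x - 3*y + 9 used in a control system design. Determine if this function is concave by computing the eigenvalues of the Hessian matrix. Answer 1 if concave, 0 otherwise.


The Hessian of f(x,y) = 3*x^2 + 2*y^2 - 9*x - 3*y + 9 is:
H = [[6, 0], [0, 4]]
Trace = 6 + 4 = 10
Determinant = 6*4 - (0)^2 = 24
Discriminant = (10)^2 - 4*24 = 4.0
Eigenvalues: lambda_1 = 4.0, lambda_2 = 6.0
The function is not concave.

0


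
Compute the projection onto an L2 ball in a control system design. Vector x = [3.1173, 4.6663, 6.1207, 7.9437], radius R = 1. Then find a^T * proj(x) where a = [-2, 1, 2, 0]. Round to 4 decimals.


Step 1: Compute ||x|| (intermediates to 6 decimals).
||x|| = sqrt(3.1173^2 + 4.6663^2 + 6.1207^2 + 7.9437^2) = 11.491617
Step 2: Project.
Since ||x|| > R, scale = R/||x|| = 1/11.491617 = 0.08702, proj(x) = scale * x
proj(x) = [0.271267, 0.406061, 0.532623, 0.691261]
Step 3: Dot product.
a^T * proj(x) = -2*0.271267 + 1*0.406061 + 2*0.532623 + 0*0.691261 = 0.9288


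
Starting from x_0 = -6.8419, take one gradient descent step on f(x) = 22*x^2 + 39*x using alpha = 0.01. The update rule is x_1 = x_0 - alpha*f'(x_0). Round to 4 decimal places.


We compute the gradient at x_0 and apply the update.
f'(x) = 44*x + 39
f'(-6.8419) = 44*-6.8419 + 39 = -262.0436
x_1 = -6.8419 - 0.01*-262.0436 = -4.2215


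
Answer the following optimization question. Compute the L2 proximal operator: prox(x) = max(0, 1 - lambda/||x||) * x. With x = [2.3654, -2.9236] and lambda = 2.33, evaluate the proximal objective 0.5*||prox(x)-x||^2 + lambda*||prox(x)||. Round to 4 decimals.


Step 1: Compute ||x||.
||x|| = 3.7607
Step 2: Compute scaling factor.
scale = max(0, 1 - 2.33/3.7607) = 0.3804
Step 3: prox(x) = [0.8999, -1.1122]
||prox(x)|| = 1.4307
Step 4: Proximal objective.
0.5*||prox-x||^2 = 2.7145
lambda*||prox|| = 3.3335
Total = 6.0479


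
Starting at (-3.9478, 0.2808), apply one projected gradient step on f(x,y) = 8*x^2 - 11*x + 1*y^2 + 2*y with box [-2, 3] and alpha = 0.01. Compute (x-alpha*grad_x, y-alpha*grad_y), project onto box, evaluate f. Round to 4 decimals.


Step 1: Compute gradient at (-3.9478, 0.2808).
grad_x = 2*8*-3.9478 - 11 = -74.1648
grad_y = 2*1*0.2808 + 2 = 2.5616
Step 2: Gradient step.
x_raw = -3.9478 - 0.01*-74.1648 = -3.2062
y_raw = 0.2808 - 0.01*2.5616 = 0.2552
Step 3: Project onto [-2, 3].
x_proj = clip(-3.2062) = -2.0
y_proj = clip(0.2552) = 0.2552
Step 4: Evaluate f.
f(-2.0, 0.2552) = 54.5755


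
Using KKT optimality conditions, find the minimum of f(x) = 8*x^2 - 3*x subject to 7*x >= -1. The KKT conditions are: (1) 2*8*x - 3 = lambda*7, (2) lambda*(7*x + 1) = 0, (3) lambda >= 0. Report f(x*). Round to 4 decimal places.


Step 1: Try lambda = 0 (constraint inactive).
Stationarity: 2*8*x - 3 = 0
x* = 3/(2*8) = 0.1875
Check constraint: 7*0.1875 = 1.3125 >= -1 -- satisfied.
Step 2: Compute optimal value.
f(x*) = 8*0.1875^2 - 3*0.1875 = -0.2813


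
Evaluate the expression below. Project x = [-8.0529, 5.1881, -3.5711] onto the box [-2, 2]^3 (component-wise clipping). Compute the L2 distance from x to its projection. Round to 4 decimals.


Project each component onto [-2, 2].
clip(-8.0529) = -2.0, clip(5.1881) = 2.0, clip(-3.5711) = -2.0
Projection = [-2.0, 2.0, -2.0]
Squared diffs: [36.6376, 10.164, 2.4684]
Distance = sqrt(49.27) = 7.0193


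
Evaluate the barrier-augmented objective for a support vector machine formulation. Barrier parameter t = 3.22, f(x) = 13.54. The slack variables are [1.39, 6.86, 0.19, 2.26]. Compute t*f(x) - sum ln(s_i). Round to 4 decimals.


Step 1: Compute log-barrier.
ln values: [0.3293, 1.9257, -1.6607, 0.8154]
phi = -(0.3293 + 1.9257 - 1.6607 + 0.8154) = -1.4096
Step 2: Compute augmented objective.
t*f(x) = 3.22*13.54 = 43.5988
Total = 43.5988 - 1.4096 = 42.1892


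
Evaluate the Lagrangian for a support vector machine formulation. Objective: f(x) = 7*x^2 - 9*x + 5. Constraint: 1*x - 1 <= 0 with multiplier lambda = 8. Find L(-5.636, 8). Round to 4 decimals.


Step 1: Evaluate f(x).
f(-5.636) = 7*(-5.636)^2 - 9*(-5.636) + 5 = 278.0755
Step 2: Evaluate g(x).
g(-5.636) = 1*-5.636 - 1 = -6.636
Step 3: Compute Lagrangian.
L = 278.0755 + 8*-6.636 = 224.9875


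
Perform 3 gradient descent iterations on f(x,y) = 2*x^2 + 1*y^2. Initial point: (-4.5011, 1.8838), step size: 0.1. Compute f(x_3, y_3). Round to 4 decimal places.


Gradient descent on f(x,y) = 2*x^2 + 1*y^2.
Starting point: (-4.5011, 1.8838), alpha = 0.1
Step 1: grad_x = 2*2*-4.5011 = -18.0044, grad_y = 2*1*1.8838 = 3.7676
  x_1 = -4.5011 - 0.1*-18.0044 = -2.7007
  y_1 = 1.8838 - 0.1*3.7676 = 1.507
Step 2: grad_x = 2*2*-2.7007 = -10.8026, grad_y = 2*1*1.507 = 3.0141
  x_2 = -2.7007 - 0.1*-10.8026 = -1.6204
  y_2 = 1.507 - 0.1*3.0141 = 1.2056
Step 3: grad_x = 2*2*-1.6204 = -6.4816, grad_y = 2*1*1.2056 = 2.4113
  x_3 = -1.6204 - 0.1*-6.4816 = -0.9722
  y_3 = 1.2056 - 0.1*2.4113 = 0.9645
f(-0.9722, 0.9645) = 2*(-0.9722)^2 + 1*0.9645^2 = 2.8208


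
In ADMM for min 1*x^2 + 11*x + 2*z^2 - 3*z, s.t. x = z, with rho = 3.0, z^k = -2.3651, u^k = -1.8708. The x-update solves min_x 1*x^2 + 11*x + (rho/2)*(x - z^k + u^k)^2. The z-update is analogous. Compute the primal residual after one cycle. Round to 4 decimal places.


ADMM iteration with rho = 3.0, z^k = -2.3651, u^k = -1.8708
Step 1: x-update.
Minimize 1*x^2 + 11*x + (3.0/2)*(x + 2.3651 - 1.8708)^2
FOC: (2*1 + 3.0)*x = -11 + 3.0*(-2.3651 + 1.8708)
x^{k+1} = -2.4966
Step 2: z-update.
Minimize 2*z^2 - 3*z + (3.0/2)*(-2.4966 - z - 1.8708)^2
FOC: (2*2 + 3.0)*z = 3 + 3.0*(-2.4966 - 1.8708)
z^{k+1} = -1.4432
Step 3: u-update.
u^{k+1} = -1.8708 - 2.4966 + 1.4432 = -2.9242
Step 4: Primal residual = |-2.4966 + 1.4432| = 1.0534


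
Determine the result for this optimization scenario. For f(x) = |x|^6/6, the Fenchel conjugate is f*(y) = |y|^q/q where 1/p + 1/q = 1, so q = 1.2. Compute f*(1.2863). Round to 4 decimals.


The conjugate exponent q satisfies 1/p + 1/q = 1.
p = 6, so q = 6/(6 - 1) = 1.2
|y|^q = 1.2863^1.2 = 1.3527
f*(1.2863) = 1.3527 / 1.2 = 1.1273


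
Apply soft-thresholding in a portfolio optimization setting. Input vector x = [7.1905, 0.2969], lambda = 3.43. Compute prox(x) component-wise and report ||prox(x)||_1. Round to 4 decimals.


Soft-thresholding with lambda = 3.43:
prox(7.1905) = sign(7.1905)*max(|7.1905| - 3.43, 0) = 3.7605
prox(0.2969) = sign(0.2969)*max(|0.2969| - 3.43, 0) = 0.0
prox(x) = [3.7605, 0.0]
||prox(x)||_1 = 3.7605 + 0.0 = 3.7605


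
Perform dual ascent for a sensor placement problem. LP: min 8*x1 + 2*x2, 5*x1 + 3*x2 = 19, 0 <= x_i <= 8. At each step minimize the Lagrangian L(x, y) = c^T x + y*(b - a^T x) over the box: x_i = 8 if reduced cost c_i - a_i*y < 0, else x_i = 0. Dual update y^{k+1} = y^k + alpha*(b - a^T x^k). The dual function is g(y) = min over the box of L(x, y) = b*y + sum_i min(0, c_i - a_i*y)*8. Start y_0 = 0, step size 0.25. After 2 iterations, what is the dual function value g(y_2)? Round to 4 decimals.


Dual ascent for LP: min 8*x1 + 2*x2, 5*x1 + 3*x2 = 19, 0 <= x_i <= 8
Step 1: y^k = 0.0, reduced costs: (8.0, 2.0)
  x^k = (0.0, 0.0), subgradient = b - a^T x = 19.0
  y^{k+1} = 0.0 + 0.25*19.0 = 4.75
Step 2: y^k = 4.75, reduced costs: (-15.75, -12.25)
  x^k = (8.0, 8.0), subgradient = b - a^T x = -45.0
  y^{k+1} = 4.75 + 0.25*-45.0 = -6.5
Dual objective at y_2 = -6.5: reduced costs (40.5, 21.5), box minimizer x = (0.0, 0.0)
g(y_2) = b*y + (c1 - a1*y)*x1 + (c2 - a2*y)*x2 = 19*(-6.5) + 40.5*0.0 + 21.5*0.0 = -123.5 + 0.0 + 0.0 = -123.5


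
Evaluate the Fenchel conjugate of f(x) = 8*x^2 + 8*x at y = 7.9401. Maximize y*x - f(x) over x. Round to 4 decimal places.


f*(y) = sup_x {y*x - a*x^2 - b*x} = sup_x {(y-b)*x - a*x^2}
FOC: (y - b) - 2a*x = 0 => x* = (y - b)/(2a)
x* = (7.9401 - 8)/(2*8) = -0.0037
f*(7.9401) = (y-b)^2/(4a) = (7.9401 - 8)^2/(4*8)
= 0.0036/32 = 0.0001


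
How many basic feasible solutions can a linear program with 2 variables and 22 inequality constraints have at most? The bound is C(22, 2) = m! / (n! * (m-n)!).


Each vertex corresponds to some choice of n active constraints out of m, so the number of vertices is at most C(m, n) = m! / (n!(m-n)!).
m = 22, n = 2
Numerator: 22 * 21
Denominator: 2! = 2
C(22, 2) = 231


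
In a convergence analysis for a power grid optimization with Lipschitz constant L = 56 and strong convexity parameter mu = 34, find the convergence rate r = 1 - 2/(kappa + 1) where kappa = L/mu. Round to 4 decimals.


Step 1: Compute the condition number.
kappa = L/mu = 56/34 = 1.6471
Step 2: Compute the convergence rate.
r = 1 - 2/(kappa + 1) = 1 - 2*mu/(L + mu) = (L - mu)/(L + mu) = 22/90 = 0.2444


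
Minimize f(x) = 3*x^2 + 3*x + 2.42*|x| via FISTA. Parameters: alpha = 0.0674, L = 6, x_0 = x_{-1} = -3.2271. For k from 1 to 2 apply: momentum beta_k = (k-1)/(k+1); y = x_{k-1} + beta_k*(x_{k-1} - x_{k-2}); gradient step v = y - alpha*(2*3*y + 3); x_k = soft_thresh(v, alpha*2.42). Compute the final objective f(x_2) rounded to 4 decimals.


FISTA on f(x) = 3*x^2 + 3*x + 2.42*|x|
L = 6, alpha = 0.0674
Iteration 1: beta = 0.0, y = -3.2271 + 0.0*(-3.2271 + 3.2271) = -3.2271
  grad(y) = -16.3626, v = y - alpha*grad = -2.1243
  prox(v) = soft_thresh(-2.1243, 0.1631) = -1.9612
Iteration 2: beta = 0.3333, y = -1.9612 + 0.3333*(-1.9612 + 3.2271) = -1.5392
  grad(y) = -6.235, v = y - alpha*grad = -1.1189
  prox(v) = soft_thresh(-1.1189, 0.1631) = -0.9558
f(x_2) = 3*(-0.9558)^2 + 3*(-0.9558) + 2.42*|-0.9558| = 2.1864


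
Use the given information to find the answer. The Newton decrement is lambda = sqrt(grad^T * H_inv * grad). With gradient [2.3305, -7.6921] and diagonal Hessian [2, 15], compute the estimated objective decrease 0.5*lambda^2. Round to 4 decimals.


Step 1: H is diagonal, so H^(-1) * g = [1.1653, -0.5128].
Step 2: g^T H^(-1) g = sum_i g_i^2 / H_ii
  = (2.3305)^2/2 + (-7.6921)^2/15
  = 2.7156 + 3.9446 = 6.6602
Step 3: Objective decrease = 0.5 * g^T H^(-1) g = 3.3301


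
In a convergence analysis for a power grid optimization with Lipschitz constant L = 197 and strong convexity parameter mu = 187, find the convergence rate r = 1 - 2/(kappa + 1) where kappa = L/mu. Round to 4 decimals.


Step 1: Compute the condition number.
kappa = L/mu = 197/187 = 1.0535
Step 2: Compute the convergence rate.
r = 1 - 2/(kappa + 1) = 1 - 2*mu/(L + mu) = (L - mu)/(L + mu) = 10/384 = 0.026


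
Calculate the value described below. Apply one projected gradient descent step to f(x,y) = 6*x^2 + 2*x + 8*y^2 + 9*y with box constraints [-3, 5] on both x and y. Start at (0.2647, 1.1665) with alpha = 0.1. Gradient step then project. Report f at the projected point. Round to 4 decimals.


Step 1: Compute gradient at (0.2647, 1.1665).
grad_x = 2*6*0.2647 + 2 = 5.1764
grad_y = 2*8*1.1665 + 9 = 27.664
Step 2: Gradient step.
x_raw = 0.2647 - 0.1*5.1764 = -0.2529
y_raw = 1.1665 - 0.1*27.664 = -1.5999
Step 3: Project onto [-3, 5].
x_proj = clip(-0.2529) = -0.2529
y_proj = clip(-1.5999) = -1.5999
Step 4: Evaluate f.
f(-0.2529, -1.5999) = 5.9563


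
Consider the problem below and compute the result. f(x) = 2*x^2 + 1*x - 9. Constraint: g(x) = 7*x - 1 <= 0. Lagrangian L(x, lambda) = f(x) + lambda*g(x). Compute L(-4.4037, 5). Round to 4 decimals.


Step 1: Evaluate f(x).
f(-4.4037) = 2*(-4.4037)^2 + 1*(-4.4037) - 9 = 25.3814
Step 2: Evaluate g(x).
g(-4.4037) = 7*-4.4037 - 1 = -31.8259
Step 3: Compute Lagrangian.
L = 25.3814 + 5*-31.8259 = -133.7481


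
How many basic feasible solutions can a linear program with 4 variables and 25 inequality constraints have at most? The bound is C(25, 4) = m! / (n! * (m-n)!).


Each vertex corresponds to some choice of n active constraints out of m, so the number of vertices is at most C(m, n) = m! / (n!(m-n)!).
m = 25, n = 4
Numerator: 25 * 24 * 23 * 22
Denominator: 4! = 24
C(25, 4) = 12650


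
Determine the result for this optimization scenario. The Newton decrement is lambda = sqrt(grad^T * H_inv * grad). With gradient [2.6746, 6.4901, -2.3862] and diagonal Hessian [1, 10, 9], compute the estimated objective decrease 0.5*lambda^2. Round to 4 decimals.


Step 1: H is diagonal, so H^(-1) * g = [2.6746, 0.649, -0.2651].
Step 2: g^T H^(-1) g = sum_i g_i^2 / H_ii
  = (2.6746)^2/1 + (6.4901)^2/10 + (-2.3862)^2/9
  = 7.1535 + 4.2121 + 0.6327 = 11.9983
Step 3: Objective decrease = 0.5 * g^T H^(-1) g = 5.9991


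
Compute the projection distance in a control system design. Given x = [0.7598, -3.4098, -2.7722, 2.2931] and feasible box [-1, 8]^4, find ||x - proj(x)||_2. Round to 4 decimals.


Project each component onto [-1, 8].
clip(0.7598) = 0.7598, clip(-3.4098) = -1.0, clip(-2.7722) = -1.0, clip(2.2931) = 2.2931
Projection = [0.7598, -1.0, -1.0, 2.2931]
Squared diffs: [0.0, 5.8071, 3.1407, 0.0]
Distance = sqrt(8.9478) = 2.9913
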